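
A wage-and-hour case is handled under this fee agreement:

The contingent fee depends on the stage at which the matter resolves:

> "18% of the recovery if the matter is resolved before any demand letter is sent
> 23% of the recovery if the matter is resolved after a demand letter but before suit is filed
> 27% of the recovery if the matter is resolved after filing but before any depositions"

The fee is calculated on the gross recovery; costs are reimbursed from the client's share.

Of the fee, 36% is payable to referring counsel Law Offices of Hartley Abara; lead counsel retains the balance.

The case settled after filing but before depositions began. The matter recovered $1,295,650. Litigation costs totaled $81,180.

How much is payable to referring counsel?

Fee base is the gross recovery, $1,295,650; costs are reimbursed separately.
The matter settled after filing but before depositions began, so the 27% rate applies.
$1,295,650 × 27% = $349,825.50
Referral share: 36% of $349,825.50 = $125,937.18; lead counsel retains $349,825.50 − $125,937.18 = $223,888.32.

$125,937.18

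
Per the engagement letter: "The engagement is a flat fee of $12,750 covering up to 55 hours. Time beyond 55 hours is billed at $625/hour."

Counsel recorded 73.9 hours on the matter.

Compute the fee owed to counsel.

$24,562.50

Flat fee: $12,750.00
Excess hours: 73.9 − 55 = 18.9
Overrun: 18.9 × $625 = $11,812.50
Total: $12,750.00 + $11,812.50 = $24,562.50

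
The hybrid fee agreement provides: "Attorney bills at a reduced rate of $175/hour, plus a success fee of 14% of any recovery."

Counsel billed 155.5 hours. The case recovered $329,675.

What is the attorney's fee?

$73,367.00

Hourly: 155.5 × $175 = $27,212.50
Success fee: 14% of $329,675 = $46,154.50
Total: $27,212.50 + $46,154.50 = $73,367.00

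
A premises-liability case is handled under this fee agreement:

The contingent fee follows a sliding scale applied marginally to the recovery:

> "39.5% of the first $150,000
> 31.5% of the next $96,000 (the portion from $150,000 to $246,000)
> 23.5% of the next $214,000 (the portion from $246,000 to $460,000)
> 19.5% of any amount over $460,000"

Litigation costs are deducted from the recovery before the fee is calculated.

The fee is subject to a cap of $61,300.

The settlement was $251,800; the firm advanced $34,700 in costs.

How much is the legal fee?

Fee base (net of costs): $251,800 − $34,700 = $217,100
First $150,000 at 39.5% = $59,250.00
Remaining $67,100 at 31.5% = $21,136.50
Fee: $59,250.00 + $21,136.50 = $80,386.50
$80,386.50 exceeds the $61,300 cap, so the fee is capped at $61,300.00.

$61,300.00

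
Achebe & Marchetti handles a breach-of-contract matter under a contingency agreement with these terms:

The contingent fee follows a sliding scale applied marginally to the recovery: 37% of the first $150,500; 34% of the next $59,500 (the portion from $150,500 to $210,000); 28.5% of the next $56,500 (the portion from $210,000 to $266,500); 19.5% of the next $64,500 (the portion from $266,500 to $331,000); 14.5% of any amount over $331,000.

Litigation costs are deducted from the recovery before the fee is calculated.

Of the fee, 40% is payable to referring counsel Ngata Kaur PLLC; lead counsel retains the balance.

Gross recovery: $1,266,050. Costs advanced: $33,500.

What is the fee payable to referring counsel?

$94,127.90

Fee base (net of costs): $1,266,050 − $33,500 = $1,232,550
First $150,500 at 37% = $55,685.00
Next $59,500 at 34% = $20,230.00
Next $56,500 at 28.5% = $16,102.50
Next $64,500 at 19.5% = $12,577.50
Remaining $901,550 at 14.5% = $130,724.75
Fee: $55,685.00 + $20,230.00 + $16,102.50 + $12,577.50 + $130,724.75 = $235,319.75
Referral share: 40% of $235,319.75 = $94,127.90; lead counsel retains $235,319.75 − $94,127.90 = $141,191.85.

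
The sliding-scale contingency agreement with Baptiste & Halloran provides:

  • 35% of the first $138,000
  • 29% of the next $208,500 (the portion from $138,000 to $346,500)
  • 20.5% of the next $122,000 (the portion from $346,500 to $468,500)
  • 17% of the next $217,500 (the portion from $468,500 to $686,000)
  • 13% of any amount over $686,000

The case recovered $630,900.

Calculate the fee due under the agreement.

First $138,000 at 35% = $48,300.00
Next $208,500 at 29% = $60,465.00
Next $122,000 at 20.5% = $25,010.00
Remaining $162,400 at 17% = $27,608.00
Fee: $48,300.00 + $60,465.00 + $25,010.00 + $27,608.00 = $161,383.00

$161,383.00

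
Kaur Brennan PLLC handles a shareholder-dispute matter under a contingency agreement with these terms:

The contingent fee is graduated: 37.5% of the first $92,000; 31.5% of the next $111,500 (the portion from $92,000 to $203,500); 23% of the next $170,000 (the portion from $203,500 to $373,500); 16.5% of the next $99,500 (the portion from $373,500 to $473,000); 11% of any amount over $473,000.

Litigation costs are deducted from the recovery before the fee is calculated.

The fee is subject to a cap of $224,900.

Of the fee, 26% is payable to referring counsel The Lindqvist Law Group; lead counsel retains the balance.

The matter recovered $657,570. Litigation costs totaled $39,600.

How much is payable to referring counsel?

$36,682.54

Fee base (net of costs): $657,570 − $39,600 = $617,970
First $92,000 at 37.5% = $34,500.00
Next $111,500 at 31.5% = $35,122.50
Next $170,000 at 23% = $39,100.00
Next $99,500 at 16.5% = $16,417.50
Remaining $144,970 at 11% = $15,946.70
Fee: $34,500.00 + $35,122.50 + $39,100.00 + $16,417.50 + $15,946.70 = $141,086.70
$141,086.70 is under the $224,900 cap.
Referral share: 26% of $141,086.70 = $36,682.54; lead counsel retains $141,086.70 − $36,682.54 = $104,404.16.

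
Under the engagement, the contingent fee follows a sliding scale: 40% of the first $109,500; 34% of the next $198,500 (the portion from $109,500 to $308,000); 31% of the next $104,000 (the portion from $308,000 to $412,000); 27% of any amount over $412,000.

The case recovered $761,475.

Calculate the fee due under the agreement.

$237,888.25

First $109,500 at 40% = $43,800.00
Next $198,500 at 34% = $67,490.00
Next $104,000 at 31% = $32,240.00
Remaining $349,475 at 27% = $94,358.25
Fee: $43,800.00 + $67,490.00 + $32,240.00 + $94,358.25 = $237,888.25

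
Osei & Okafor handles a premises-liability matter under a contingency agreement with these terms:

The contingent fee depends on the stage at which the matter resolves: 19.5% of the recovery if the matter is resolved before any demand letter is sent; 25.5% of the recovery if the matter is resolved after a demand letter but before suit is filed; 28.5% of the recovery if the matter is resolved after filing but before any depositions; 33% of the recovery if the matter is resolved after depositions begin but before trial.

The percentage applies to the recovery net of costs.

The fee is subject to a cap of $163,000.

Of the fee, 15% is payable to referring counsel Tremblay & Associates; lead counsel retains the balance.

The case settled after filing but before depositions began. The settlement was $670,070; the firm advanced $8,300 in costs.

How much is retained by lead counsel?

Fee base (net of costs): $670,070 − $8,300 = $661,770
The matter settled after filing but before depositions began, so the 28.5% rate applies.
$661,770 × 28.5% = $188,604.45
$188,604.45 exceeds the $163,000 cap, so the fee is capped at $163,000.00.
Referral share: 15% of $163,000.00 = $24,450.00; lead counsel retains $163,000.00 − $24,450.00 = $138,550.00.

$138,550.00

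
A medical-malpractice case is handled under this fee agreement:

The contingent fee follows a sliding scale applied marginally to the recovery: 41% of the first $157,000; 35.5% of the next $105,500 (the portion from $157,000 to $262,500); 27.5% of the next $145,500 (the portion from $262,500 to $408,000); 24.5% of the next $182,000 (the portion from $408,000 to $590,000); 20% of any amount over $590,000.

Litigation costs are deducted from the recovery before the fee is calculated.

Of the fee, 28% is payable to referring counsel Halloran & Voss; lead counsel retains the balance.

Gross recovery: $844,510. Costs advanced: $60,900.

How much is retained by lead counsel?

$162,105.84

Fee base (net of costs): $844,510 − $60,900 = $783,610
First $157,000 at 41% = $64,370.00
Next $105,500 at 35.5% = $37,452.50
Next $145,500 at 27.5% = $40,012.50
Next $182,000 at 24.5% = $44,590.00
Remaining $193,610 at 20% = $38,722.00
Fee: $64,370.00 + $37,452.50 + $40,012.50 + $44,590.00 + $38,722.00 = $225,147.00
Referral share: 28% of $225,147.00 = $63,041.16; lead counsel retains $225,147.00 − $63,041.16 = $162,105.84.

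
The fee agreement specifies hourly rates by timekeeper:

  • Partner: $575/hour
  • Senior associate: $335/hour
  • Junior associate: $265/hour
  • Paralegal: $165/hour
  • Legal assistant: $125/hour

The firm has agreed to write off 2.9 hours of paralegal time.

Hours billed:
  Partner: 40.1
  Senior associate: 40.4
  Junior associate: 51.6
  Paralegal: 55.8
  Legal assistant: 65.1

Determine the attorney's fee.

Partner: 40.1 × $575 = $23,057.50
Senior associate: 40.4 × $335 = $13,534.00
Junior associate: 51.6 × $265 = $13,674.00
Paralegal: 55.8 × $165 = $9,207.00
Legal assistant: 65.1 × $125 = $8,137.50
Subtotal: $67,610.00
Write-off: 2.9 × $165 = $478.50
Total: $67,610.00 − $478.50 = $67,131.50

$67,131.50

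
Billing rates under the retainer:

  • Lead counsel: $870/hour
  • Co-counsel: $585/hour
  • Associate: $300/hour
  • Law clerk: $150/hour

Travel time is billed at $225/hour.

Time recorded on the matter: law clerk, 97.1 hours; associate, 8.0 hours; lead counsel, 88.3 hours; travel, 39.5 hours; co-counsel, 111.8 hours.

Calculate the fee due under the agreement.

Lead counsel: 88.3 × $870 = $76,821.00
Co-counsel: 111.8 × $585 = $65,403.00
Associate: 8.0 × $300 = $2,400.00
Law clerk: 97.1 × $150 = $14,565.00
Subtotal: $76,821.00 + $65,403.00 + $2,400.00 + $14,565.00 = $159,189.00
Travel: 39.5 × $225 = $8,887.50
Total: $159,189.00 + $8,887.50 = $168,076.50

$168,076.50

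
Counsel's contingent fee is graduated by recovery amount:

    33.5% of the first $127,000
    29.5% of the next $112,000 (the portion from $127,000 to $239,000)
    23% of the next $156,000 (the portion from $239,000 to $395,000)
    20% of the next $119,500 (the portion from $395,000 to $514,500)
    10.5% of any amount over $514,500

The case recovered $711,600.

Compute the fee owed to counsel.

First $127,000 at 33.5% = $42,545.00
Next $112,000 at 29.5% = $33,040.00
Next $156,000 at 23% = $35,880.00
Next $119,500 at 20% = $23,900.00
Remaining $197,100 at 10.5% = $20,695.50
Fee: $42,545.00 + $33,040.00 + $35,880.00 + $23,900.00 + $20,695.50 = $156,060.50

$156,060.50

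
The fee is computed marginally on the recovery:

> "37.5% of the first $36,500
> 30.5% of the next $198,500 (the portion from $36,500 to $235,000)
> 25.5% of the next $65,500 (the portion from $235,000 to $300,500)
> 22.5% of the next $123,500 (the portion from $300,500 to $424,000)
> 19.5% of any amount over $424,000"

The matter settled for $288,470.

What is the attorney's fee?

First $36,500 at 37.5% = $13,687.50
Next $198,500 at 30.5% = $60,542.50
Remaining $53,470 at 25.5% = $13,634.85
Fee: $13,687.50 + $60,542.50 + $13,634.85 = $87,864.85

$87,864.85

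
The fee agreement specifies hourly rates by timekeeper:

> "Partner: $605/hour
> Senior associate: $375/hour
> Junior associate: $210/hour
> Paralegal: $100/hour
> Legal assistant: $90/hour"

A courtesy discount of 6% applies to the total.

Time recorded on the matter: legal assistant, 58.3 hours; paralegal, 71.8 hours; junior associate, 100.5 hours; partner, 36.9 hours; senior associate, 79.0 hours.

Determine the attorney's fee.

Partner: 36.9 × $605 = $22,324.50
Senior associate: 79.0 × $375 = $29,625.00
Junior associate: 100.5 × $210 = $21,105.00
Paralegal: 71.8 × $100 = $7,180.00
Legal assistant: 58.3 × $90 = $5,247.00
Subtotal: $85,481.50
Less 6% discount: −$5,128.89
Total: $85,481.50 − $5,128.89 = $80,352.61

$80,352.61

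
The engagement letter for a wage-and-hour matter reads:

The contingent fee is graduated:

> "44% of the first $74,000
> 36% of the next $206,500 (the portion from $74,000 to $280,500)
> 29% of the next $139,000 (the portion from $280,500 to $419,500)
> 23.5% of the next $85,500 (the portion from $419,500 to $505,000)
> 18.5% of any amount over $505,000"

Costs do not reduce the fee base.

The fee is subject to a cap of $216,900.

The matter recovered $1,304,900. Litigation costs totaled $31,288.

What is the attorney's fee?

$216,900.00

Fee base is the gross recovery, $1,304,900; costs are reimbursed separately.
First $74,000 at 44% = $32,560.00
Next $206,500 at 36% = $74,340.00
Next $139,000 at 29% = $40,310.00
Next $85,500 at 23.5% = $20,092.50
Remaining $799,900 at 18.5% = $147,981.50
Fee: $32,560.00 + $74,340.00 + $40,310.00 + $20,092.50 + $147,981.50 = $315,284.00
$315,284.00 exceeds the $216,900 cap, so the fee is capped at $216,900.00.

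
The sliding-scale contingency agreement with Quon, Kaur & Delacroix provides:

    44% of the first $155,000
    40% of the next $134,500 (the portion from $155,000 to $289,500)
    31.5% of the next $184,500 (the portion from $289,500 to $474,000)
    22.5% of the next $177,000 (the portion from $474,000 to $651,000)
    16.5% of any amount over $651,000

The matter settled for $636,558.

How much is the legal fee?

$216,693.05

First $155,000 at 44% = $68,200.00
Next $134,500 at 40% = $53,800.00
Next $184,500 at 31.5% = $58,117.50
Remaining $162,558 at 22.5% = $36,575.55
Fee: $68,200.00 + $53,800.00 + $58,117.50 + $36,575.55 = $216,693.05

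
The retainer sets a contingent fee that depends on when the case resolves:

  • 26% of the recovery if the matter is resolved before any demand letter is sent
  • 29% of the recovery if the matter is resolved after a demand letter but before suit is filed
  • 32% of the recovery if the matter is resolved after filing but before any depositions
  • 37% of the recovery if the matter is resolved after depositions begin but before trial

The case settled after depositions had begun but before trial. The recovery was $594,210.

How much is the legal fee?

The matter settled after depositions had begun but before trial, so the 37% rate applies.
$594,210 × 37% = $219,857.70

$219,857.70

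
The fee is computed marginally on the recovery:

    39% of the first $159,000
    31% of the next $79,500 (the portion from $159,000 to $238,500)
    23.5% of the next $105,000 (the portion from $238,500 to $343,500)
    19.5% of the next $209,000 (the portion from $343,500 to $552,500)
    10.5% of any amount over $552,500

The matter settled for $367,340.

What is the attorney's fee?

First $159,000 at 39% = $62,010.00
Next $79,500 at 31% = $24,645.00
Next $105,000 at 23.5% = $24,675.00
Remaining $23,840 at 19.5% = $4,648.80
Fee: $62,010.00 + $24,645.00 + $24,675.00 + $4,648.80 = $115,978.80

$115,978.80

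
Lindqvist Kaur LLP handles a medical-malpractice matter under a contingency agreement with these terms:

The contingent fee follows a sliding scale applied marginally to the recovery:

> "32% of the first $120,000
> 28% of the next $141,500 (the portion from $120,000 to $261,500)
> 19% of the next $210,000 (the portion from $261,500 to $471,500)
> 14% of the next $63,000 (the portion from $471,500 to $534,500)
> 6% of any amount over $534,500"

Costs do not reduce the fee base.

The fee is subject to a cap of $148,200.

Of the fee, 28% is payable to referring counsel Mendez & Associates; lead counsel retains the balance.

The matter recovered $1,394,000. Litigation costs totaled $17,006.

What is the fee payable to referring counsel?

Fee base is the gross recovery, $1,394,000; costs are reimbursed separately.
First $120,000 at 32% = $38,400.00
Next $141,500 at 28% = $39,620.00
Next $210,000 at 19% = $39,900.00
Next $63,000 at 14% = $8,820.00
Remaining $859,500 at 6% = $51,570.00
Fee: $38,400.00 + $39,620.00 + $39,900.00 + $8,820.00 + $51,570.00 = $178,310.00
$178,310.00 exceeds the $148,200 cap, so the fee is capped at $148,200.00.
Referral share: 28% of $148,200.00 = $41,496.00; lead counsel retains $148,200.00 − $41,496.00 = $106,704.00.

$41,496.00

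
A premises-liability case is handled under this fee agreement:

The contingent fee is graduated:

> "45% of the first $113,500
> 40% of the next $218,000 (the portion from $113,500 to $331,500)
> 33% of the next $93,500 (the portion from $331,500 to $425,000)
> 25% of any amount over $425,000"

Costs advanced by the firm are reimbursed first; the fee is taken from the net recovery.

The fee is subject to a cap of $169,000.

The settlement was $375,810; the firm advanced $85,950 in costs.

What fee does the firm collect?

$121,619.00

Fee base (net of costs): $375,810 − $85,950 = $289,860
First $113,500 at 45% = $51,075.00
Remaining $176,360 at 40% = $70,544.00
Fee: $51,075.00 + $70,544.00 = $121,619.00
$121,619.00 is under the $169,000 cap.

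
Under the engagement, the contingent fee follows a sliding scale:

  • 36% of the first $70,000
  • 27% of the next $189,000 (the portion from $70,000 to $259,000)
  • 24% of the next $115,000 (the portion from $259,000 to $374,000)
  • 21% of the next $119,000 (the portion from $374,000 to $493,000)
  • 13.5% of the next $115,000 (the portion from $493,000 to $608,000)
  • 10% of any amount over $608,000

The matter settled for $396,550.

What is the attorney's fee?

$108,565.50

First $70,000 at 36% = $25,200.00
Next $189,000 at 27% = $51,030.00
Next $115,000 at 24% = $27,600.00
Remaining $22,550 at 21% = $4,735.50
Fee: $25,200.00 + $51,030.00 + $27,600.00 + $4,735.50 = $108,565.50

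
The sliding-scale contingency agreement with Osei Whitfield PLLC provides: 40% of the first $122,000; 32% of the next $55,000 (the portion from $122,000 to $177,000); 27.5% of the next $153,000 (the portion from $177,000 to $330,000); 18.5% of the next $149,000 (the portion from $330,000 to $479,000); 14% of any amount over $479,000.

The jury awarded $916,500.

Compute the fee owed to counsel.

$197,290.00

First $122,000 at 40% = $48,800.00
Next $55,000 at 32% = $17,600.00
Next $153,000 at 27.5% = $42,075.00
Next $149,000 at 18.5% = $27,565.00
Remaining $437,500 at 14% = $61,250.00
Fee: $48,800.00 + $17,600.00 + $42,075.00 + $27,565.00 + $61,250.00 = $197,290.00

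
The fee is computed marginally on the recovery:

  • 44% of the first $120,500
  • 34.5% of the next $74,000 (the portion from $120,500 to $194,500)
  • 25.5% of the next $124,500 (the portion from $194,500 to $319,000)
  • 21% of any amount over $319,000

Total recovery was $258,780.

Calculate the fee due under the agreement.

First $120,500 at 44% = $53,020.00
Next $74,000 at 34.5% = $25,530.00
Remaining $64,280 at 25.5% = $16,391.40
Fee: $53,020.00 + $25,530.00 + $16,391.40 = $94,941.40

$94,941.40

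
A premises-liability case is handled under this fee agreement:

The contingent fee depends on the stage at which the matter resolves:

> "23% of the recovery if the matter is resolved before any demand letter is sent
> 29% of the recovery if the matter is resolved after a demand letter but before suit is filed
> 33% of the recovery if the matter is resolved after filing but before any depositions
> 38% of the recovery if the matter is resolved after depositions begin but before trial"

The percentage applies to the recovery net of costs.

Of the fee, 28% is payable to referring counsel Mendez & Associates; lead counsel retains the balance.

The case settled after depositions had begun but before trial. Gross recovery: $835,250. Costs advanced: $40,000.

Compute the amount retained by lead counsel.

Fee base (net of costs): $835,250 − $40,000 = $795,250
The matter settled after depositions had begun but before trial, so the 38% rate applies.
$795,250 × 38% = $302,195.00
Referral share: 28% of $302,195.00 = $84,614.60; lead counsel retains $302,195.00 − $84,614.60 = $217,580.40.

$217,580.40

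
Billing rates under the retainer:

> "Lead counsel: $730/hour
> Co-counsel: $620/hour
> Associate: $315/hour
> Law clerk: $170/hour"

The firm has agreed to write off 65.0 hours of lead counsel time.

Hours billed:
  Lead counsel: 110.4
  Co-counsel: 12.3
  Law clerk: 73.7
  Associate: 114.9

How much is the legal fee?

$89,490.50

Lead counsel: 110.4 × $730 = $80,592.00
Co-counsel: 12.3 × $620 = $7,626.00
Associate: 114.9 × $315 = $36,193.50
Law clerk: 73.7 × $170 = $12,529.00
Subtotal: $136,940.50
Write-off: 65.0 × $730 = $47,450.00
Total: $136,940.50 − $47,450.00 = $89,490.50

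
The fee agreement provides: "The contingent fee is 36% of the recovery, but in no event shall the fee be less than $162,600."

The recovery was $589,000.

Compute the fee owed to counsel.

36% of $589,000 = $212,040.00
That exceeds the $162,600 minimum.

$212,040.00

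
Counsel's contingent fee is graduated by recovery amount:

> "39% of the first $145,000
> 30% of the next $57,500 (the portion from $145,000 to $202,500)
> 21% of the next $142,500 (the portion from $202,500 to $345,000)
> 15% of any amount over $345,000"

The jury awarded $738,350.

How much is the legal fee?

First $145,000 at 39% = $56,550.00
Next $57,500 at 30% = $17,250.00
Next $142,500 at 21% = $29,925.00
Remaining $393,350 at 15% = $59,002.50
Fee: $56,550.00 + $17,250.00 + $29,925.00 + $59,002.50 = $162,727.50

$162,727.50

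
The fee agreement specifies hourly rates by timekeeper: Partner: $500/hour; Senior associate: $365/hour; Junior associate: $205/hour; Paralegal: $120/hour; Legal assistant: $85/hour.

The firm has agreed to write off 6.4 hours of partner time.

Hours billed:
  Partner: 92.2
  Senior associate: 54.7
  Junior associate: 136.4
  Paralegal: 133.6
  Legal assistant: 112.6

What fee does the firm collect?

$116,430.50

Partner: 92.2 × $500 = $46,100.00
Senior associate: 54.7 × $365 = $19,965.50
Junior associate: 136.4 × $205 = $27,962.00
Paralegal: 133.6 × $120 = $16,032.00
Legal assistant: 112.6 × $85 = $9,571.00
Subtotal: $119,630.50
Write-off: 6.4 × $500 = $3,200.00
Total: $119,630.50 − $3,200.00 = $116,430.50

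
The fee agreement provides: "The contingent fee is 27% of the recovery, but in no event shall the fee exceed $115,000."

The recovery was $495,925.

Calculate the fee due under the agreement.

27% of $495,925 = $133,899.75
That exceeds the $115,000 cap, so the fee is capped at $115,000.

$115,000.00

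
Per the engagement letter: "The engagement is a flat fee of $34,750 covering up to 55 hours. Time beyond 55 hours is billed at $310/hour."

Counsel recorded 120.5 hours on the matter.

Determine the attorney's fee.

Flat fee: $34,750.00
Excess hours: 120.5 − 55 = 65.5
Overrun: 65.5 × $310 = $20,305.00
Total: $34,750.00 + $20,305.00 = $55,055.00

$55,055.00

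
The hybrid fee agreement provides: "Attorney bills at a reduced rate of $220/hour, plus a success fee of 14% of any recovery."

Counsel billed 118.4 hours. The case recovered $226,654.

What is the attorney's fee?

$57,779.56

Hourly: 118.4 × $220 = $26,048.00
Success fee: 14% of $226,654 = $31,731.56
Total: $26,048.00 + $31,731.56 = $57,779.56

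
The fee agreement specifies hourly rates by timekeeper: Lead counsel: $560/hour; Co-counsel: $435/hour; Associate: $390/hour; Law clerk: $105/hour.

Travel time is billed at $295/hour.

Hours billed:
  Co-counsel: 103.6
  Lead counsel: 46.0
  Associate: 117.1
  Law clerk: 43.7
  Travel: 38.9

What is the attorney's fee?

$132,559.00

Lead counsel: 46.0 × $560 = $25,760.00
Co-counsel: 103.6 × $435 = $45,066.00
Associate: 117.1 × $390 = $45,669.00
Law clerk: 43.7 × $105 = $4,588.50
Subtotal: $25,760.00 + $45,066.00 + $45,669.00 + $4,588.50 = $121,083.50
Travel: 38.9 × $295 = $11,475.50
Total: $121,083.50 + $11,475.50 = $132,559.00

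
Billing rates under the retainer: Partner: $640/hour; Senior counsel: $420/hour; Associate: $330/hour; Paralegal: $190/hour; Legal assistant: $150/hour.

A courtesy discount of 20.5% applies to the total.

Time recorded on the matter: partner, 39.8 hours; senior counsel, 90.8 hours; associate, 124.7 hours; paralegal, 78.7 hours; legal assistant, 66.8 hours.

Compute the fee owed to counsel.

Partner: 39.8 × $640 = $25,472.00
Senior counsel: 90.8 × $420 = $38,136.00
Associate: 124.7 × $330 = $41,151.00
Paralegal: 78.7 × $190 = $14,953.00
Legal assistant: 66.8 × $150 = $10,020.00
Subtotal: $129,732.00
Less 20.5% discount: −$26,595.06
Total: $129,732.00 − $26,595.06 = $103,136.94

$103,136.94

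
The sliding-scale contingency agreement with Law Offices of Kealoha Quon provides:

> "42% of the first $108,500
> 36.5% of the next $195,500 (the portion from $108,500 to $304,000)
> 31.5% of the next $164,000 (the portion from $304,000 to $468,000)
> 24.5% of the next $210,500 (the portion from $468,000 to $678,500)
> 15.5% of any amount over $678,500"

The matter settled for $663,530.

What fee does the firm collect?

$216,492.35

First $108,500 at 42% = $45,570.00
Next $195,500 at 36.5% = $71,357.50
Next $164,000 at 31.5% = $51,660.00
Remaining $195,530 at 24.5% = $47,904.85
Fee: $45,570.00 + $71,357.50 + $51,660.00 + $47,904.85 = $216,492.35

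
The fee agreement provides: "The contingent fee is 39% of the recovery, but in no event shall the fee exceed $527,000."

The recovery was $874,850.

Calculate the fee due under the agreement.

39% of $874,850 = $341,191.50
That is under the $527,000 cap.

$341,191.50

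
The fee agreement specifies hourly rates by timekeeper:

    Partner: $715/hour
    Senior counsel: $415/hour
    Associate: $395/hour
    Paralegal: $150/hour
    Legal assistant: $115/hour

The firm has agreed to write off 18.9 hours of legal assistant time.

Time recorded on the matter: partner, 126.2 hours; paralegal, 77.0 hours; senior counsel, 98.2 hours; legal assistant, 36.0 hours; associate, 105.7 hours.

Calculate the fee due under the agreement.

$186,254.00

Partner: 126.2 × $715 = $90,233.00
Senior counsel: 98.2 × $415 = $40,753.00
Associate: 105.7 × $395 = $41,751.50
Paralegal: 77.0 × $150 = $11,550.00
Legal assistant: 36.0 × $115 = $4,140.00
Subtotal: $188,427.50
Write-off: 18.9 × $115 = $2,173.50
Total: $188,427.50 − $2,173.50 = $186,254.00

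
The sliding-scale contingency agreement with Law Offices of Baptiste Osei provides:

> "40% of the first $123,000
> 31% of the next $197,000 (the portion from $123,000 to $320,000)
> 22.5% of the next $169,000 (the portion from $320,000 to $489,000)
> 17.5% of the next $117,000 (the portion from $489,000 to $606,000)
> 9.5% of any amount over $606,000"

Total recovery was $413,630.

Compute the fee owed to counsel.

$131,336.75

First $123,000 at 40% = $49,200.00
Next $197,000 at 31% = $61,070.00
Remaining $93,630 at 22.5% = $21,066.75
Fee: $49,200.00 + $61,070.00 + $21,066.75 = $131,336.75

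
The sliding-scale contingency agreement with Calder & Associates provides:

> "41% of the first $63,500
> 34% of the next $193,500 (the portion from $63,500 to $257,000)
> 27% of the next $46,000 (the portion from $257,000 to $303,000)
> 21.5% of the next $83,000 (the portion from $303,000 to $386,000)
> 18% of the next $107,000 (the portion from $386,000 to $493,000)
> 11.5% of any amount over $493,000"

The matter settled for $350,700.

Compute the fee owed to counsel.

$114,500.50

First $63,500 at 41% = $26,035.00
Next $193,500 at 34% = $65,790.00
Next $46,000 at 27% = $12,420.00
Remaining $47,700 at 21.5% = $10,255.50
Fee: $26,035.00 + $65,790.00 + $12,420.00 + $10,255.50 = $114,500.50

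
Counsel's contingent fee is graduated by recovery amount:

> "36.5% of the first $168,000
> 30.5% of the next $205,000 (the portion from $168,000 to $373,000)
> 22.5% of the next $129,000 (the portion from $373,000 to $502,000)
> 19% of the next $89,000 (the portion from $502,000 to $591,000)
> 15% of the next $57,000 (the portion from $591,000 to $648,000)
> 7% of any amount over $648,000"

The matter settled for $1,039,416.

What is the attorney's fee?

First $168,000 at 36.5% = $61,320.00
Next $205,000 at 30.5% = $62,525.00
Next $129,000 at 22.5% = $29,025.00
Next $89,000 at 19% = $16,910.00
Next $57,000 at 15% = $8,550.00
Remaining $391,416 at 7% = $27,399.12
Fee: $61,320.00 + $62,525.00 + $29,025.00 + $16,910.00 + $8,550.00 + $27,399.12 = $205,729.12

$205,729.12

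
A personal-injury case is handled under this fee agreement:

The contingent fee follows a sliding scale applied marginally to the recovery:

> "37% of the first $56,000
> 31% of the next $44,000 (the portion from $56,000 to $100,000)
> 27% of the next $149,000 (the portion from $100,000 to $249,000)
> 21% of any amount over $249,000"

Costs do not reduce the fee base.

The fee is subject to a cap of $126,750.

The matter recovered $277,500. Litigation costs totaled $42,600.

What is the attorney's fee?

$80,575.00

Fee base is the gross recovery, $277,500; costs are reimbursed separately.
First $56,000 at 37% = $20,720.00
Next $44,000 at 31% = $13,640.00
Next $149,000 at 27% = $40,230.00
Remaining $28,500 at 21% = $5,985.00
Fee: $20,720.00 + $13,640.00 + $40,230.00 + $5,985.00 = $80,575.00
$80,575.00 is under the $126,750 cap.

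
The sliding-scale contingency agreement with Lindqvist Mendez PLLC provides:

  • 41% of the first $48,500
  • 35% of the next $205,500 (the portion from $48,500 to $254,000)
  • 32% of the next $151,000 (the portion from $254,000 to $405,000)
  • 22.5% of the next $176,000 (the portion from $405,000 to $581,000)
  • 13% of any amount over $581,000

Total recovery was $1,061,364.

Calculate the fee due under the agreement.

First $48,500 at 41% = $19,885.00
Next $205,500 at 35% = $71,925.00
Next $151,000 at 32% = $48,320.00
Next $176,000 at 22.5% = $39,600.00
Remaining $480,364 at 13% = $62,447.32
Fee: $19,885.00 + $71,925.00 + $48,320.00 + $39,600.00 + $62,447.32 = $242,177.32

$242,177.32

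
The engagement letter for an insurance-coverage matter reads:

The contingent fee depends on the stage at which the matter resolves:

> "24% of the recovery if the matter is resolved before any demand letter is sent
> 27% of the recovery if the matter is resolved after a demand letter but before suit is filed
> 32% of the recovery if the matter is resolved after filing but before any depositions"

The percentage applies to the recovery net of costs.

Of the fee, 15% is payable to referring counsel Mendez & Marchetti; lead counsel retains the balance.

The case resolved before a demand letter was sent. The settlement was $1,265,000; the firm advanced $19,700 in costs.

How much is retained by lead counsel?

$254,041.20

Fee base (net of costs): $1,265,000 − $19,700 = $1,245,300
The matter resolved before a demand letter was sent, so the 24% rate applies.
$1,245,300 × 24% = $298,872.00
Referral share: 15% of $298,872.00 = $44,830.80; lead counsel retains $298,872.00 − $44,830.80 = $254,041.20.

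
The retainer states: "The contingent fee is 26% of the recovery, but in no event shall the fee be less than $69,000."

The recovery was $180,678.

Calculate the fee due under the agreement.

26% of $180,678 = $46,976.28
That is below the $69,000 minimum, so the minimum applies.

$69,000.00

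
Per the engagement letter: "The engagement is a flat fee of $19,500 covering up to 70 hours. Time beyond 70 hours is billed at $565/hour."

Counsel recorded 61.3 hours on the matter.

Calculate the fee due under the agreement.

61.3 hours is within the 70-hour scope; only the flat fee applies.

$19,500.00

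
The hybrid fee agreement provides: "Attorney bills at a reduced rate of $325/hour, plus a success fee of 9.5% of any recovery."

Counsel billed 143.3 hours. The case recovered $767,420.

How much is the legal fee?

$119,477.40

Hourly: 143.3 × $325 = $46,572.50
Success fee: 9.5% of $767,420 = $72,904.90
Total: $46,572.50 + $72,904.90 = $119,477.40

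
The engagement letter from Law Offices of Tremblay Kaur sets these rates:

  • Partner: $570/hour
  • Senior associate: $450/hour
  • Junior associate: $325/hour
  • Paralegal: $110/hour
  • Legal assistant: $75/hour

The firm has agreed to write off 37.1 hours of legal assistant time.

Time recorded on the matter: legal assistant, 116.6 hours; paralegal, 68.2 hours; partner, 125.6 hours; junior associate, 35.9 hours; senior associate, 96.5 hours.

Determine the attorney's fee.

Partner: 125.6 × $570 = $71,592.00
Senior associate: 96.5 × $450 = $43,425.00
Junior associate: 35.9 × $325 = $11,667.50
Paralegal: 68.2 × $110 = $7,502.00
Legal assistant: 116.6 × $75 = $8,745.00
Subtotal: $142,931.50
Write-off: 37.1 × $75 = $2,782.50
Total: $142,931.50 − $2,782.50 = $140,149.00

$140,149.00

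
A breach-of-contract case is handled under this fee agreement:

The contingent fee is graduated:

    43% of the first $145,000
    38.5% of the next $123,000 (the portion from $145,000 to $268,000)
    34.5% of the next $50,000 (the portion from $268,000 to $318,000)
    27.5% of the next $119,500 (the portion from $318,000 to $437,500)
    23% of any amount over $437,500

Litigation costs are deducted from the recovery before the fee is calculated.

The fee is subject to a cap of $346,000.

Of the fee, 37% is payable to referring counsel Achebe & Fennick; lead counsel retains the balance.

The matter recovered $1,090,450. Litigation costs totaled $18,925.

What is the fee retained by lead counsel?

Fee base (net of costs): $1,090,450 − $18,925 = $1,071,525
First $145,000 at 43% = $62,350.00
Next $123,000 at 38.5% = $47,355.00
Next $50,000 at 34.5% = $17,250.00
Next $119,500 at 27.5% = $32,862.50
Remaining $634,025 at 23% = $145,825.75
Fee: $62,350.00 + $47,355.00 + $17,250.00 + $32,862.50 + $145,825.75 = $305,643.25
$305,643.25 is under the $346,000 cap.
Referral share: 37% of $305,643.25 = $113,088.00; lead counsel retains $305,643.25 − $113,088.00 = $192,555.25.

$192,555.25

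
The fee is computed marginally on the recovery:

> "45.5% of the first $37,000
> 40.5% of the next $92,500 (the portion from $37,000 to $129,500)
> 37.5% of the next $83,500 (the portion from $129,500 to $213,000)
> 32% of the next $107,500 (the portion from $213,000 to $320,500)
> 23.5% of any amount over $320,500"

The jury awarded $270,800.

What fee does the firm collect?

$104,106.00

First $37,000 at 45.5% = $16,835.00
Next $92,500 at 40.5% = $37,462.50
Next $83,500 at 37.5% = $31,312.50
Remaining $57,800 at 32% = $18,496.00
Fee: $16,835.00 + $37,462.50 + $31,312.50 + $18,496.00 = $104,106.00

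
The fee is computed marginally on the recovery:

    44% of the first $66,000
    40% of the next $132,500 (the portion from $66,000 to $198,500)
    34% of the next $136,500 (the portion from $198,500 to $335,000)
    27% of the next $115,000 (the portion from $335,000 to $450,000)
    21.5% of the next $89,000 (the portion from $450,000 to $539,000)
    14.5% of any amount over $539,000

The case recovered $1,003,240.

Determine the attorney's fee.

First $66,000 at 44% = $29,040.00
Next $132,500 at 40% = $53,000.00
Next $136,500 at 34% = $46,410.00
Next $115,000 at 27% = $31,050.00
Next $89,000 at 21.5% = $19,135.00
Remaining $464,240 at 14.5% = $67,314.80
Fee: $29,040.00 + $53,000.00 + $46,410.00 + $31,050.00 + $19,135.00 + $67,314.80 = $245,949.80

$245,949.80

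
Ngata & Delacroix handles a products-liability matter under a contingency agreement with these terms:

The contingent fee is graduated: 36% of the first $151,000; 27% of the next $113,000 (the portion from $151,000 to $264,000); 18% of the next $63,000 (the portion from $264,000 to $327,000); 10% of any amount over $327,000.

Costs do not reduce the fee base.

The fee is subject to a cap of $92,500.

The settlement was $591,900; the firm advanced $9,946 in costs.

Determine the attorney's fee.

$92,500.00

Fee base is the gross recovery, $591,900; costs are reimbursed separately.
First $151,000 at 36% = $54,360.00
Next $113,000 at 27% = $30,510.00
Next $63,000 at 18% = $11,340.00
Remaining $264,900 at 10% = $26,490.00
Fee: $54,360.00 + $30,510.00 + $11,340.00 + $26,490.00 = $122,700.00
$122,700.00 exceeds the $92,500 cap, so the fee is capped at $92,500.00.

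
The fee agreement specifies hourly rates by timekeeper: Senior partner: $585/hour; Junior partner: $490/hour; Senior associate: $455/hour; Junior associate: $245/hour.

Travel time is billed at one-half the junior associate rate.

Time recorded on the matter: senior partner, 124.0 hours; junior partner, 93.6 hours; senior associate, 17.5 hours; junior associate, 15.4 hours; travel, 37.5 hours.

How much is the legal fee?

$134,733.25

Senior partner: 124.0 × $585 = $72,540.00
Junior partner: 93.6 × $490 = $45,864.00
Senior associate: 17.5 × $455 = $7,962.50
Junior associate: 15.4 × $245 = $3,773.00
Subtotal: $72,540.00 + $45,864.00 + $7,962.50 + $3,773.00 = $130,139.50
Travel: 37.5 × ($245 ÷ 2) = 37.5 × $122.50 = $4,593.75
Total: $130,139.50 + $4,593.75 = $134,733.25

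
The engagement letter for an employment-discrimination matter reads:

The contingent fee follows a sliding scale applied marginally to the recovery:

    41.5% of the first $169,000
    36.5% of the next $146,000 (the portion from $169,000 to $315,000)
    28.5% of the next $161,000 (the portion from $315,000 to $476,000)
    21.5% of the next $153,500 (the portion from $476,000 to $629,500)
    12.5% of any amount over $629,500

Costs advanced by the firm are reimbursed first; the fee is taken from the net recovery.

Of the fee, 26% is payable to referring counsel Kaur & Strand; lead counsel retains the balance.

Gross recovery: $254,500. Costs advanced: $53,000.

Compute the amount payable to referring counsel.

$21,319.35

Fee base (net of costs): $254,500 − $53,000 = $201,500
First $169,000 at 41.5% = $70,135.00
Remaining $32,500 at 36.5% = $11,862.50
Fee: $70,135.00 + $11,862.50 = $81,997.50
Referral share: 26% of $81,997.50 = $21,319.35; lead counsel retains $81,997.50 − $21,319.35 = $60,678.15.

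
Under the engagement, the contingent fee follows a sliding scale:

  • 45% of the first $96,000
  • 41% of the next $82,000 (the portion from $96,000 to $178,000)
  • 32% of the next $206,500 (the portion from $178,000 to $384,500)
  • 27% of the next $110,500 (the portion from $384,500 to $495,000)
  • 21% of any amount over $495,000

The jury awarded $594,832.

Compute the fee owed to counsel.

First $96,000 at 45% = $43,200.00
Next $82,000 at 41% = $33,620.00
Next $206,500 at 32% = $66,080.00
Next $110,500 at 27% = $29,835.00
Remaining $99,832 at 21% = $20,964.72
Fee: $43,200.00 + $33,620.00 + $66,080.00 + $29,835.00 + $20,964.72 = $193,699.72

$193,699.72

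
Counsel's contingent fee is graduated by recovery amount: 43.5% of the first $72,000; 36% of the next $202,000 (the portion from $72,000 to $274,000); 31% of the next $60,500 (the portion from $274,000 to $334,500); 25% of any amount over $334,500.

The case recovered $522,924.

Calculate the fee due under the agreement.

$169,901.00

First $72,000 at 43.5% = $31,320.00
Next $202,000 at 36% = $72,720.00
Next $60,500 at 31% = $18,755.00
Remaining $188,424 at 25% = $47,106.00
Fee: $31,320.00 + $72,720.00 + $18,755.00 + $47,106.00 = $169,901.00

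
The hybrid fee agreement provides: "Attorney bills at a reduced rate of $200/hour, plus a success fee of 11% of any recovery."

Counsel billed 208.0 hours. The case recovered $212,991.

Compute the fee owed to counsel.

$65,029.01

Hourly: 208.0 × $200 = $41,600.00
Success fee: 11% of $212,991 = $23,429.01
Total: $41,600.00 + $23,429.01 = $65,029.01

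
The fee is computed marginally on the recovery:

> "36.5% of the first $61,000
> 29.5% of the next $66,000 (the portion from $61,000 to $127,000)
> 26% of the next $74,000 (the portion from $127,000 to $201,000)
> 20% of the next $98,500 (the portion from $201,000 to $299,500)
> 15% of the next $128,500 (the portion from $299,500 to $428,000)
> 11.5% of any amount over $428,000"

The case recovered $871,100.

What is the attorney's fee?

$150,906.50

First $61,000 at 36.5% = $22,265.00
Next $66,000 at 29.5% = $19,470.00
Next $74,000 at 26% = $19,240.00
Next $98,500 at 20% = $19,700.00
Next $128,500 at 15% = $19,275.00
Remaining $443,100 at 11.5% = $50,956.50
Fee: $22,265.00 + $19,470.00 + $19,240.00 + $19,700.00 + $19,275.00 + $50,956.50 = $150,906.50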